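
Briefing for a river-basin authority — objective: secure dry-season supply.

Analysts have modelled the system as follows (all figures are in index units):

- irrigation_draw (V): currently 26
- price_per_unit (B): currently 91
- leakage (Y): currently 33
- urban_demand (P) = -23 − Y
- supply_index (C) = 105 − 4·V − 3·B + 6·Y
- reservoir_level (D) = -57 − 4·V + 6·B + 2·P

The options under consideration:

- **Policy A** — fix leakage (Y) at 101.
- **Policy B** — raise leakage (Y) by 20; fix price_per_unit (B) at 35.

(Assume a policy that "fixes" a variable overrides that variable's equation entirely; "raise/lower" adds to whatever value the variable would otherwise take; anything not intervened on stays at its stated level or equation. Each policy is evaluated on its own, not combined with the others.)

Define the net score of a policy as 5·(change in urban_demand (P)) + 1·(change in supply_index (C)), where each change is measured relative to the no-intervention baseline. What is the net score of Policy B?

Baseline:
  V = 26
  B = 91
  Y = 33
  P = -23 − 33 = -56
  C = 105 − 4·26 − 3·91 + 6·33 = -74
Policy B (Y + 20, B := 35):
  V = 26
  B = 35
  Y = 33 + 20 = 53
  P = -23 − 53 = -76
  C = 105 − 4·26 − 3·35 + 6·53 = 214
ΔP = -76 − (-56) = -20; ΔC = 214 − (-74) = 288
Score = 5·(-20) + 1·288 = 188

188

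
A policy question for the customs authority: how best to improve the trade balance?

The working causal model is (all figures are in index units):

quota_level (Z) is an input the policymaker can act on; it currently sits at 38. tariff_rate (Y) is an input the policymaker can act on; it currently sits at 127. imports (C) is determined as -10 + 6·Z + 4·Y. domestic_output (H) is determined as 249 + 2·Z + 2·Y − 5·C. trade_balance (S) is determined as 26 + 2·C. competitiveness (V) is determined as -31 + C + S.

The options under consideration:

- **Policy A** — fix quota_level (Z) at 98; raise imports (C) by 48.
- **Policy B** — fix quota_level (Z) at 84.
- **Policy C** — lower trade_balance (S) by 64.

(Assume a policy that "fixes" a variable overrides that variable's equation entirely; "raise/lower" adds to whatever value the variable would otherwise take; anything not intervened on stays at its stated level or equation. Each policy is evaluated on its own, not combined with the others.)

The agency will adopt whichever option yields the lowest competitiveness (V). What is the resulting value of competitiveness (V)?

Policy A (Z := 98, C + 48):
  Z = 98
  Y = 127
  C = -10 + 6·98 + 4·127 (+48 from intervention) = 1134
  S = 26 + 2·1134 = 2294
  V = -31 + 1134 + 2294 = 3397
Policy B (Z := 84):
  Z = 84
  Y = 127
  C = -10 + 6·84 + 4·127 = 1002
  S = 26 + 2·1002 = 2030
  V = -31 + 1002 + 2030 = 3001
Policy C (S − 64):
  Z = 38
  Y = 127
  C = -10 + 6·38 + 4·127 = 726
  S = 26 + 2·726 (−64 from intervention) = 1414
  V = -31 + 726 + 1414 = 2109
Comparing — Policy A: V=3397, Policy B: V=3001, Policy C: V=2109. Lowest is 2109 (Policy C).

2109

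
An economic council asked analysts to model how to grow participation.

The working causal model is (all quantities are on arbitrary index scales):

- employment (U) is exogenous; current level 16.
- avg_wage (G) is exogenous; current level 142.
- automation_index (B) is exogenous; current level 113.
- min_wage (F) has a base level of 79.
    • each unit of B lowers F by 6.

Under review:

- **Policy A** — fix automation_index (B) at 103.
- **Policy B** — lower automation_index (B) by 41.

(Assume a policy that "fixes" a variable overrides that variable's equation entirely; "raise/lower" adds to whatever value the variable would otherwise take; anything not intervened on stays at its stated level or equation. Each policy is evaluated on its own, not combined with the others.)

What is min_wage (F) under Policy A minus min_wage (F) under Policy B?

Policy A (B := 103):
  B = 103
  F = 79 − 6·103 = -539
Policy B (B − 41):
  B = 113 − 41 = 72
  F = 79 − 6·72 = -353
F: -539 − (-353) = -186

-186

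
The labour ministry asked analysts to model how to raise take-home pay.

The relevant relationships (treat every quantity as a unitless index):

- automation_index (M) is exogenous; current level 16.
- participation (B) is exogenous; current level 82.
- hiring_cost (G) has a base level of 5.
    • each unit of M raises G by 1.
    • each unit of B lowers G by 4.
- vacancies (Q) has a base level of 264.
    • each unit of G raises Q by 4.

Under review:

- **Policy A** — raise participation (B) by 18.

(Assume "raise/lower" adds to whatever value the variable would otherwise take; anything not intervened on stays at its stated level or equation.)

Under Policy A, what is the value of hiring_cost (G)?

-379

Policy A (B + 18):
  M = 16
  B = 82 + 18 = 100
  G = 5 + 16 − 4·100 = -379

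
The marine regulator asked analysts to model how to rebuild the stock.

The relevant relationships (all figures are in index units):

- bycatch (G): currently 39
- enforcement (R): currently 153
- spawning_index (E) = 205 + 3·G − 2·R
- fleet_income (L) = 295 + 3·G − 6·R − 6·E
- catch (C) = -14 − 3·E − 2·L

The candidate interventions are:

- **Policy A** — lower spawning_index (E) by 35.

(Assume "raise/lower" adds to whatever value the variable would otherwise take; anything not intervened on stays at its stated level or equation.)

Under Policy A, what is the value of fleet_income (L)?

-392

Policy A (E − 35):
  G = 39
  R = 153
  E = 205 + 3·39 − 2·153 (−35 from intervention) = -19
  L = 295 + 3·39 − 6·153 − 6·(-19) = -392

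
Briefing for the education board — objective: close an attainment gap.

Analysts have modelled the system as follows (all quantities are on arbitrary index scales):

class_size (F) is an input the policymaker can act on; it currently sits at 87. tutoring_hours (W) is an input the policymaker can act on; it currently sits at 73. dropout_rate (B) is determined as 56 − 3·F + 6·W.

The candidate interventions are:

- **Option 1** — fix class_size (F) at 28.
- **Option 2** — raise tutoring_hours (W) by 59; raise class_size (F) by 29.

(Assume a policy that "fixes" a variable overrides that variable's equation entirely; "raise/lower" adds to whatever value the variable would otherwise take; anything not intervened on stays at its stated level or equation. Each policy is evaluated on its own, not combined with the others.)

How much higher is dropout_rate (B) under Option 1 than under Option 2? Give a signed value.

Option 1 (F := 28):
  F = 28
  W = 73
  B = 56 − 3·28 + 6·73 = 410
Option 2 (W + 59, F + 29):
  F = 87 + 29 = 116
  W = 73 + 59 = 132
  B = 56 − 3·116 + 6·132 = 500
B: 410 − 500 = -90

-90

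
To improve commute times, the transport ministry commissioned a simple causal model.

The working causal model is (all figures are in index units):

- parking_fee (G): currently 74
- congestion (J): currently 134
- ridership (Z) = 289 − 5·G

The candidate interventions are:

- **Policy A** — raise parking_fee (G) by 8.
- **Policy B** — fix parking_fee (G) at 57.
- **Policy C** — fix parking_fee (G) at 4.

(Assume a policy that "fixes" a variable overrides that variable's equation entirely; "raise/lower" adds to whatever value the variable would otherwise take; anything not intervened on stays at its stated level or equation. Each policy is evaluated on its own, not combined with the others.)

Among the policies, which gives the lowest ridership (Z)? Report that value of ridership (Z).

-121

Policy A (G + 8):
  G = 74 + 8 = 82
  Z = 289 − 5·82 = -121
Policy B (G := 57):
  G = 57
  Z = 289 − 5·57 = 4
Policy C (G := 4):
  G = 4
  Z = 289 − 5·4 = 269
Comparing — Policy A: Z=-121, Policy B: Z=4, Policy C: Z=269. Lowest is -121 (Policy A).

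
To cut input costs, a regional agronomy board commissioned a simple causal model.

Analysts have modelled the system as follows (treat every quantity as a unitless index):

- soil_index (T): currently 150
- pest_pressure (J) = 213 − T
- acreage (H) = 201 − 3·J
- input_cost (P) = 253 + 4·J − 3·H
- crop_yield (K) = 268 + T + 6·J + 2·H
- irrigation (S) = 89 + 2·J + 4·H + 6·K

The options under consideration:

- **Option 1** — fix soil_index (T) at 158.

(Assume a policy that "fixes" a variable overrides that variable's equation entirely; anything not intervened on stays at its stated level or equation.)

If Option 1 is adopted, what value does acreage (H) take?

Option 1 (T := 158):
  T = 158
  J = 213 − 158 = 55
  H = 201 − 3·55 = 36

36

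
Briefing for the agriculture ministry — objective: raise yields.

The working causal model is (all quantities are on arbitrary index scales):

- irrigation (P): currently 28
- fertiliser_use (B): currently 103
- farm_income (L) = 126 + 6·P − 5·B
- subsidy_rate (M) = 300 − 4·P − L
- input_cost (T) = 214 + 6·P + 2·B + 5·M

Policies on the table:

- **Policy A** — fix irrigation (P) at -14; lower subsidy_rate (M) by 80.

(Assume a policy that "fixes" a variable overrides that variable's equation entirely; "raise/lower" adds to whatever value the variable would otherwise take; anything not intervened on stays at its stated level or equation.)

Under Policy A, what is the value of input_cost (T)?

4081

Policy A (P := -14, M − 80):
  P = -14
  B = 103
  L = 126 + 6·(-14) − 5·103 = -473
  M = 300 − 4·(-14) − (-473) (−80 from intervention) = 749
  T = 214 + 6·(-14) + 2·103 + 5·749 = 4081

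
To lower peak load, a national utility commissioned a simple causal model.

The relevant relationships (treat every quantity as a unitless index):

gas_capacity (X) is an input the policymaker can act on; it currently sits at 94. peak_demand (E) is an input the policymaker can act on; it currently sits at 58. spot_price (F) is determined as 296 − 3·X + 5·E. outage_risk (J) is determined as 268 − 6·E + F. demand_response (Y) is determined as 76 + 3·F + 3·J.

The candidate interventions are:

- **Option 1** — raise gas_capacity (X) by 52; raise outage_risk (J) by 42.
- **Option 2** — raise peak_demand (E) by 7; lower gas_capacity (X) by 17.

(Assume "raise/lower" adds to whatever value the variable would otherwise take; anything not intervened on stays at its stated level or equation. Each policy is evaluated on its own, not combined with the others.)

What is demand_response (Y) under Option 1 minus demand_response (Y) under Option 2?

Option 1 (X + 52, J + 42):
  X = 94 + 52 = 146
  E = 58
  F = 296 − 3·146 + 5·58 = 148
  J = 268 − 6·58 + 148 (+42 from intervention) = 110
  Y = 76 + 3·148 + 3·110 = 850
Option 2 (E + 7, X − 17):
  X = 94 − 17 = 77
  E = 58 + 7 = 65
  F = 296 − 3·77 + 5·65 = 390
  J = 268 − 6·65 + 390 = 268
  Y = 76 + 3·390 + 3·268 = 2050
Y: 850 − 2050 = -1200

-1200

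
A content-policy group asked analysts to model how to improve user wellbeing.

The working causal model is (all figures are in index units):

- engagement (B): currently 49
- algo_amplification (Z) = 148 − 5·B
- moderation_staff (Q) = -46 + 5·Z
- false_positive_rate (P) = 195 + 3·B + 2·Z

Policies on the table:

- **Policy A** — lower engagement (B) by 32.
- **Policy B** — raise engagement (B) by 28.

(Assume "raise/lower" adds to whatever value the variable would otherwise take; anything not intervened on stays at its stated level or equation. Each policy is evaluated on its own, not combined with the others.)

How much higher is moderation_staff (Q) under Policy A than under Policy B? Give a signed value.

1500

Policy A (B − 32):
  B = 49 − 32 = 17
  Z = 148 − 5·17 = 63
  Q = -46 + 5·63 = 269
Policy B (B + 28):
  B = 49 + 28 = 77
  Z = 148 − 5·77 = -237
  Q = -46 + 5·(-237) = -1231
Q: 269 − (-1231) = 1500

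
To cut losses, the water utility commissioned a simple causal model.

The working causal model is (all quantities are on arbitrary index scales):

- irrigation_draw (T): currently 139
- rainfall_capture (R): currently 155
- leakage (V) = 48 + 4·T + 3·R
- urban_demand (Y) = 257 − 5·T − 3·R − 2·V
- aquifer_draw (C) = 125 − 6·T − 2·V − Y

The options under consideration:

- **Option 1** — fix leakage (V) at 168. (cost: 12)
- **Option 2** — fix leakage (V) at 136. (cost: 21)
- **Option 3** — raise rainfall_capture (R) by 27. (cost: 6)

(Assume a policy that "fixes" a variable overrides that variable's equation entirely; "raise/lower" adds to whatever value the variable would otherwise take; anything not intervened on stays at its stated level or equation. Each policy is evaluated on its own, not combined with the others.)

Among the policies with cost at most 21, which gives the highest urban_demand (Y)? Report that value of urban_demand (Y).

-1175

Option 1 (V := 168):
  T = 139
  R = 155
  V = 168
  Y = 257 − 5·139 − 3·155 − 2·168 = -1239
Option 2 (V := 136):
  T = 139
  R = 155
  V = 136
  Y = 257 − 5·139 − 3·155 − 2·136 = -1175
Option 3 (R + 27):
  T = 139
  R = 155 + 27 = 182
  V = 48 + 4·139 + 3·182 = 1150
  Y = 257 − 5·139 − 3·182 − 2·1150 = -3284
Comparing — Option 1: Y=-1239, Option 2: Y=-1175, Option 3: Y=-3284. Highest is -1175 (Option 2).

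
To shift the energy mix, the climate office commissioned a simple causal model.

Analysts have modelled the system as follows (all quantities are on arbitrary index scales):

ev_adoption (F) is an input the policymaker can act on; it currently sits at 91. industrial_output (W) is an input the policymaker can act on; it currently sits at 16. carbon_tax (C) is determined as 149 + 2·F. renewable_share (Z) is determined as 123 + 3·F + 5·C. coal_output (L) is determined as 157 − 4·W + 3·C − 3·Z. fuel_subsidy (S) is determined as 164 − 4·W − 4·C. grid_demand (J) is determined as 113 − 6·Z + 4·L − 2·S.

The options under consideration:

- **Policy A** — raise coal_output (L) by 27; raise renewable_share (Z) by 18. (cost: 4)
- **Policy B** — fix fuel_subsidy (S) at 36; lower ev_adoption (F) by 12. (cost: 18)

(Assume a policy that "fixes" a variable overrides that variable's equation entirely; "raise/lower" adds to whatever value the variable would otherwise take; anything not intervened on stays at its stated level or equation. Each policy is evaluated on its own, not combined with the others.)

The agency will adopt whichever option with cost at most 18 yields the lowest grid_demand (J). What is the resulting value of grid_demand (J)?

-30229

Policy A (L + 27, Z + 18):
  F = 91
  W = 16
  C = 149 + 2·91 = 331
  Z = 123 + 3·91 + 5·331 (+18 from intervention) = 2069
  L = 157 − 4·16 + 3·331 − 3·2069 (+27 from intervention) = -5094
  S = 164 − 4·16 − 4·331 = -1224
  J = 113 − 6·2069 + 4·(-5094) − 2·(-1224) = -30229
Policy B (S := 36, F − 12):
  F = 91 − 12 = 79
  W = 16
  C = 149 + 2·79 = 307
  Z = 123 + 3·79 + 5·307 = 1895
  L = 157 − 4·16 + 3·307 − 3·1895 = -4671
  S = 36
  J = 113 − 6·1895 + 4·(-4671) − 2·36 = -30013
Comparing — Policy A: J=-30229, Policy B: J=-30013. Lowest is -30229 (Policy A).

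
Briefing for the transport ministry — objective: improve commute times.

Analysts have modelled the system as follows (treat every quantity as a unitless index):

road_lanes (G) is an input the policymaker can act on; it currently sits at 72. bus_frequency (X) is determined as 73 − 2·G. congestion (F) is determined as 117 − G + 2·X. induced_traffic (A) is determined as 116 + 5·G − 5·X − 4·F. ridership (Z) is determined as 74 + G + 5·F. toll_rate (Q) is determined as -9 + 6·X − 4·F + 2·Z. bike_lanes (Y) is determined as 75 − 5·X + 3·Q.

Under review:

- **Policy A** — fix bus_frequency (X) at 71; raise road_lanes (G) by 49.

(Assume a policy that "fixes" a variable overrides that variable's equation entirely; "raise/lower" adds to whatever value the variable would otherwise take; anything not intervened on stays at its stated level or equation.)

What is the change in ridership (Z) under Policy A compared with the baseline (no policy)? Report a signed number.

1224

Baseline:
  G = 72
  X = 73 − 2·72 = -71
  F = 117 − 72 + 2·(-71) = -97
  Z = 74 + 72 + 5·(-97) = -339
Policy A (X := 71, G + 49):
  G = 72 + 49 = 121
  X = 71
  F = 117 − 121 + 2·71 = 138
  Z = 74 + 121 + 5·138 = 885
Change in Z: 885 − (-339) = 1224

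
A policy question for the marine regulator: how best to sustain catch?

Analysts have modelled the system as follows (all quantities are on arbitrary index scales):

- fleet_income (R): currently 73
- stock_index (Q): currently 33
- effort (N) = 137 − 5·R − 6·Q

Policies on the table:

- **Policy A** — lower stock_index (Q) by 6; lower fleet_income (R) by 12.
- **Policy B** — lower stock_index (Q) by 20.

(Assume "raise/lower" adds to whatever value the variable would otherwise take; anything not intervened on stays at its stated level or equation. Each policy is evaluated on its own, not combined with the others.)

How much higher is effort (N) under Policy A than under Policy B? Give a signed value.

-24

Policy A (Q − 6, R − 12):
  R = 73 − 12 = 61
  Q = 33 − 6 = 27
  N = 137 − 5·61 − 6·27 = -330
Policy B (Q − 20):
  R = 73
  Q = 33 − 20 = 13
  N = 137 − 5·73 − 6·13 = -306
N: -330 − (-306) = -24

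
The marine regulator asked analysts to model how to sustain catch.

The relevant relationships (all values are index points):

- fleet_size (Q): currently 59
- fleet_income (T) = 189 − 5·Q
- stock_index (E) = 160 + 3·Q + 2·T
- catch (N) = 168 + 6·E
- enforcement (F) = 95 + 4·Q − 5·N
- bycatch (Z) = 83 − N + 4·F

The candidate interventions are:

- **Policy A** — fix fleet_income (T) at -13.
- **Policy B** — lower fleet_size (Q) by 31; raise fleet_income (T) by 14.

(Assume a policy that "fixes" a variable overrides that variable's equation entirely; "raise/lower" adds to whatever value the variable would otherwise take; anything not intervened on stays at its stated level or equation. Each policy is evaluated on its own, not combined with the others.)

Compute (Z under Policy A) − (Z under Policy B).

Policy A (T := -13):
  Q = 59
  T = -13
  E = 160 + 3·59 + 2·(-13) = 311
  N = 168 + 6·311 = 2034
  F = 95 + 4·59 − 5·2034 = -9839
  Z = 83 − 2034 + 4·(-9839) = -41307
Policy B (Q − 31, T + 14):
  Q = 59 − 31 = 28
  T = 189 − 5·28 (+14 from intervention) = 63
  E = 160 + 3·28 + 2·63 = 370
  N = 168 + 6·370 = 2388
  F = 95 + 4·28 − 5·2388 = -11733
  Z = 83 − 2388 + 4·(-11733) = -49237
Z: -41307 − (-49237) = 7930

7930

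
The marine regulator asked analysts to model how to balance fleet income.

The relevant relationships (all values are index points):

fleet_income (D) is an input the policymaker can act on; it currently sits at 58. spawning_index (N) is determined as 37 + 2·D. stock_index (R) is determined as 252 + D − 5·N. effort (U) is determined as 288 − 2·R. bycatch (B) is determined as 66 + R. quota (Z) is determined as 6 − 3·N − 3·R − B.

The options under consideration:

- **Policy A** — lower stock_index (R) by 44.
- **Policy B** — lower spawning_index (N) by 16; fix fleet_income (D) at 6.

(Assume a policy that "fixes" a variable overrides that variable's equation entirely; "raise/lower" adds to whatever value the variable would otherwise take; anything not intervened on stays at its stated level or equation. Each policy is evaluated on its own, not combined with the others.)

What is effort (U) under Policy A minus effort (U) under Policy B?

Policy A (R − 44):
  D = 58
  N = 37 + 2·58 = 153
  R = 252 + 58 − 5·153 (−44 from intervention) = -499
  U = 288 − 2·(-499) = 1286
Policy B (N − 16, D := 6):
  D = 6
  N = 37 + 2·6 (−16 from intervention) = 33
  R = 252 + 6 − 5·33 = 93
  U = 288 − 2·93 = 102
U: 1286 − 102 = 1184

1184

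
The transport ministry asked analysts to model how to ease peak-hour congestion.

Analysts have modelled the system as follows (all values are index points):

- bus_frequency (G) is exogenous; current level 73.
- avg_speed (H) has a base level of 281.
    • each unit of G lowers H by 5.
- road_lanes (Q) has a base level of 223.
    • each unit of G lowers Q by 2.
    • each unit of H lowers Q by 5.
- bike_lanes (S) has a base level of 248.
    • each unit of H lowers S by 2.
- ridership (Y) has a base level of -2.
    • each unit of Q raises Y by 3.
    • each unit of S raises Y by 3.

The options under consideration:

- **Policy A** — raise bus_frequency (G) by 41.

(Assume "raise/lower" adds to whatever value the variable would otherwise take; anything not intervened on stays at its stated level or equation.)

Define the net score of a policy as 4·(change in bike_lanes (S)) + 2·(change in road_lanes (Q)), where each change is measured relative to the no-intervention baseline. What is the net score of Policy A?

Baseline:
  G = 73
  H = 281 − 5·73 = -84
  Q = 223 − 2·73 − 5·(-84) = 497
  S = 248 − 2·(-84) = 416
Policy A (G + 41):
  G = 73 + 41 = 114
  H = 281 − 5·114 = -289
  Q = 223 − 2·114 − 5·(-289) = 1440
  S = 248 − 2·(-289) = 826
ΔS = 826 − 416 = 410; ΔQ = 1440 − 497 = 943
Score = 4·410 + 2·943 = 3526

3526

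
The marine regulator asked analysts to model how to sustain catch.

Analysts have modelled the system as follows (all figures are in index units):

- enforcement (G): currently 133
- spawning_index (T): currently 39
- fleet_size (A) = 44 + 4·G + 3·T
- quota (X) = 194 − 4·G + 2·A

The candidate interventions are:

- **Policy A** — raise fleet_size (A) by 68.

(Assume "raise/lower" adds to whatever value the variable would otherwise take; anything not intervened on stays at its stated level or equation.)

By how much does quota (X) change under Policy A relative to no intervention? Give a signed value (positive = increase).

136

Baseline:
  G = 133
  T = 39
  A = 44 + 4·133 + 3·39 = 693
  X = 194 − 4·133 + 2·693 = 1048
Policy A (A + 68):
  G = 133
  T = 39
  A = 44 + 4·133 + 3·39 (+68 from intervention) = 761
  X = 194 − 4·133 + 2·761 = 1184
Change in X: 1184 − 1048 = 136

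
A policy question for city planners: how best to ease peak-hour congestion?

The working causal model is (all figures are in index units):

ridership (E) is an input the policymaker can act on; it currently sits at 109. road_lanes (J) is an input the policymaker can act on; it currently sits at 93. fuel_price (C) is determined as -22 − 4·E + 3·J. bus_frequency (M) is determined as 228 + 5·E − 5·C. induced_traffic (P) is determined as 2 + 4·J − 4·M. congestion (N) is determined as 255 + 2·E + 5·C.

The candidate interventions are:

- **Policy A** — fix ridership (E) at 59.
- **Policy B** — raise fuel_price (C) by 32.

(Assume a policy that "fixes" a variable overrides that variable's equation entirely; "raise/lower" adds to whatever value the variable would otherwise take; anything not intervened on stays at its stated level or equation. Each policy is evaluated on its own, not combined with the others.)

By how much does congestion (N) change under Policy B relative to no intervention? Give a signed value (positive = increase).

160

Baseline:
  E = 109
  J = 93
  C = -22 − 4·109 + 3·93 = -179
  N = 255 + 2·109 + 5·(-179) = -422
Policy B (C + 32):
  E = 109
  J = 93
  C = -22 − 4·109 + 3·93 (+32 from intervention) = -147
  N = 255 + 2·109 + 5·(-147) = -262
Change in N: -262 − (-422) = 160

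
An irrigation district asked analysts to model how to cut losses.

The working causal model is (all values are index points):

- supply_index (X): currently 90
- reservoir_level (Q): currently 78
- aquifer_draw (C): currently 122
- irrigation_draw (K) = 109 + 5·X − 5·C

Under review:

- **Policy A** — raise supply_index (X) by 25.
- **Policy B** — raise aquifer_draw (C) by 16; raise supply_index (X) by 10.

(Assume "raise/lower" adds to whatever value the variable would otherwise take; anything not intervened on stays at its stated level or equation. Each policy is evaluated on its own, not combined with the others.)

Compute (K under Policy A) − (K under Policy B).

155

Policy A (X + 25):
  X = 90 + 25 = 115
  C = 122
  K = 109 + 5·115 − 5·122 = 74
Policy B (C + 16, X + 10):
  X = 90 + 10 = 100
  C = 122 + 16 = 138
  K = 109 + 5·100 − 5·138 = -81
K: 74 − (-81) = 155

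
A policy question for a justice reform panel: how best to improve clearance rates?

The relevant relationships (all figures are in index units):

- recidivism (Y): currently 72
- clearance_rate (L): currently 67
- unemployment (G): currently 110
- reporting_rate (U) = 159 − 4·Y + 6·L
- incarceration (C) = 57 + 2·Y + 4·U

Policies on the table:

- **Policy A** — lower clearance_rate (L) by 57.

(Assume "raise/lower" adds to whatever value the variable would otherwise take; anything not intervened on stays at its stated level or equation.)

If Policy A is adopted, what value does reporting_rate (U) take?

Policy A (L − 57):
  Y = 72
  L = 67 − 57 = 10
  U = 159 − 4·72 + 6·10 = -69

-69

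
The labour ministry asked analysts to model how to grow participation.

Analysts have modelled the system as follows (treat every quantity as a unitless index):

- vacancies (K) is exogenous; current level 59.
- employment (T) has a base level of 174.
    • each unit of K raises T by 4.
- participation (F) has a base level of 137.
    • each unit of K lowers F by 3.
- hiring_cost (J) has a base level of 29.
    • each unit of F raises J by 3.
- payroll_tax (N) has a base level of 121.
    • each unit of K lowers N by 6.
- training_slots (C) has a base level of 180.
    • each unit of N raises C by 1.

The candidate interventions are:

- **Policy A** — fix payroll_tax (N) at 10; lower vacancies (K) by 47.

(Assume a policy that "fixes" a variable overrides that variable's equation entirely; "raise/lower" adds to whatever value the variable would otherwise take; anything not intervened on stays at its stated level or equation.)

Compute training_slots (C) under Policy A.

Policy A (N := 10, K − 47):
  K = 59 − 47 = 12
  N = 10
  C = 180 + 10 = 190

190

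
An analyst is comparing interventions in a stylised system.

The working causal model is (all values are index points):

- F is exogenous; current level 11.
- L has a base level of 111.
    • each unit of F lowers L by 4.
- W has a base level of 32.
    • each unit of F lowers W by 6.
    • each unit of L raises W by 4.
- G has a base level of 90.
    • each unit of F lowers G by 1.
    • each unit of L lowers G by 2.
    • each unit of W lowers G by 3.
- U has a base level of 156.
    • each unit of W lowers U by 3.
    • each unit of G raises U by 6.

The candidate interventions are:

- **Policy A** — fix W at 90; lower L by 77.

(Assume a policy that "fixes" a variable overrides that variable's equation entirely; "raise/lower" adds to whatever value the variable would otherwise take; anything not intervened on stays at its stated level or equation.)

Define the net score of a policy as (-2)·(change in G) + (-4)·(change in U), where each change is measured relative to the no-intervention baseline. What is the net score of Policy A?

Baseline:
  F = 11
  L = 111 − 4·11 = 67
  W = 32 − 6·11 + 4·67 = 234
  G = 90 − 11 − 2·67 − 3·234 = -757
  U = 156 − 3·234 + 6·(-757) = -5088
Policy A (W := 90, L − 77):
  F = 11
  L = 111 − 4·11 (−77 from intervention) = -10
  W = 90
  G = 90 − 11 − 2·(-10) − 3·90 = -171
  U = 156 − 3·90 + 6·(-171) = -1140
ΔG = -171 − (-757) = 586; ΔU = -1140 − (-5088) = 3948
Score = (-2)·586 + (-4)·3948 = -16964

-16964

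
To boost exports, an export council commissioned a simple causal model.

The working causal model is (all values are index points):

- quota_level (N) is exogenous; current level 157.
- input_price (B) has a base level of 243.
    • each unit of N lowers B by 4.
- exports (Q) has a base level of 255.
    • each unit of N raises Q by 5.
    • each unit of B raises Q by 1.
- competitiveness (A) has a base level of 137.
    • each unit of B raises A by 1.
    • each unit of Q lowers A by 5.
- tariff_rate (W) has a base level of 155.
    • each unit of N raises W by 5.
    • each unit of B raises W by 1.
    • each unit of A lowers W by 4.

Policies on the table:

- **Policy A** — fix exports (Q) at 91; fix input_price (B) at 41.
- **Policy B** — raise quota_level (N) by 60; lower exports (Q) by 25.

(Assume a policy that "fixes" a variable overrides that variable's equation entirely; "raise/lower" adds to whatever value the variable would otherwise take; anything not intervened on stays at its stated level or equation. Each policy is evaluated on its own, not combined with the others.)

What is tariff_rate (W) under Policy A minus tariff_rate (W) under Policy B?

Policy A (Q := 91, B := 41):
  N = 157
  B = 41
  Q = 91
  A = 137 + 41 − 5·91 = -277
  W = 155 + 5·157 + 41 − 4·(-277) = 2089
Policy B (N + 60, Q − 25):
  N = 157 + 60 = 217
  B = 243 − 4·217 = -625
  Q = 255 + 5·217 + (-625) (−25 from intervention) = 690
  A = 137 + (-625) − 5·690 = -3938
  W = 155 + 5·217 + (-625) − 4·(-3938) = 16367
W: 2089 − 16367 = -14278

-14278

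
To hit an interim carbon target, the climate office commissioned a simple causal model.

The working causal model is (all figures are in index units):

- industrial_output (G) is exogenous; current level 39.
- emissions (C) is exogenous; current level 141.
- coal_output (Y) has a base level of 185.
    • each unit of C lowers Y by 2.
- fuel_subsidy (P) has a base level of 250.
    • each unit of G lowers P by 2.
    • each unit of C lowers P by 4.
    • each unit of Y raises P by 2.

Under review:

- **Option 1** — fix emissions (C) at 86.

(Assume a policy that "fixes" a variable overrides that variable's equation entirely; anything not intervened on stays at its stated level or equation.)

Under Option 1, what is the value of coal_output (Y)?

Option 1 (C := 86):
  C = 86
  Y = 185 − 2·86 = 13

13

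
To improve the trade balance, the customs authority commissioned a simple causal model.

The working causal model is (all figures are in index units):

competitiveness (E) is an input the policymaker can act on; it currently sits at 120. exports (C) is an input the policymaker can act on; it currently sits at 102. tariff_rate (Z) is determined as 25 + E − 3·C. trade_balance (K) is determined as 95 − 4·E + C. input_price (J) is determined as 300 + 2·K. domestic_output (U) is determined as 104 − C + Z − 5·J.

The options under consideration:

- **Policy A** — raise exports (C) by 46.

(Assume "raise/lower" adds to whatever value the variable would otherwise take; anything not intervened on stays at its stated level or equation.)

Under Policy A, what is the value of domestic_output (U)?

Policy A (C + 46):
  E = 120
  C = 102 + 46 = 148
  Z = 25 + 120 − 3·148 = -299
  K = 95 − 4·120 + 148 = -237
  J = 300 + 2·(-237) = -174
  U = 104 − 148 + (-299) − 5·(-174) = 527

527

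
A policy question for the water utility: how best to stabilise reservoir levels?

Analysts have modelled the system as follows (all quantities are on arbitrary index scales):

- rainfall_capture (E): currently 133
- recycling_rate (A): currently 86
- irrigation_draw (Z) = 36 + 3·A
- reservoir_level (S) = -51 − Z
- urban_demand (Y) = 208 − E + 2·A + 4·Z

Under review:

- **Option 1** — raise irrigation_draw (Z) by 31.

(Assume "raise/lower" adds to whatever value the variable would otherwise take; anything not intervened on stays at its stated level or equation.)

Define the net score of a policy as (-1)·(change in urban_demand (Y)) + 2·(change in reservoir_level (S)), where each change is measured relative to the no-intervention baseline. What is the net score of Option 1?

-186

Baseline:
  E = 133
  A = 86
  Z = 36 + 3·86 = 294
  S = -51 − 294 = -345
  Y = 208 − 133 + 2·86 + 4·294 = 1423
Option 1 (Z + 31):
  E = 133
  A = 86
  Z = 36 + 3·86 (+31 from intervention) = 325
  S = -51 − 325 = -376
  Y = 208 − 133 + 2·86 + 4·325 = 1547
ΔY = 1547 − 1423 = 124; ΔS = -376 − (-345) = -31
Score = (-1)·124 + 2·(-31) = -186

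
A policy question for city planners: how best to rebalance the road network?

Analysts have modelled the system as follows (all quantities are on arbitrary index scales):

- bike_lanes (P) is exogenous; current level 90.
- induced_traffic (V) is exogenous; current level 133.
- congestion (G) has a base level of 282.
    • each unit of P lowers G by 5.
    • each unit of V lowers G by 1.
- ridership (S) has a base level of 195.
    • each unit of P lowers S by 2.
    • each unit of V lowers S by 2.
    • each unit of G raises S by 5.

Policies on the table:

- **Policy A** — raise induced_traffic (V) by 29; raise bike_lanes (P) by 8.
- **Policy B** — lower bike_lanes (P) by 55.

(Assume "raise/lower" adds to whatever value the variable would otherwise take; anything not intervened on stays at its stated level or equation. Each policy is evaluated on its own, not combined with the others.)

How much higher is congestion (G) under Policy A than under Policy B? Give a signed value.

Policy A (V + 29, P + 8):
  P = 90 + 8 = 98
  V = 133 + 29 = 162
  G = 282 − 5·98 − 162 = -370
Policy B (P − 55):
  P = 90 − 55 = 35
  V = 133
  G = 282 − 5·35 − 133 = -26
G: -370 − (-26) = -344

-344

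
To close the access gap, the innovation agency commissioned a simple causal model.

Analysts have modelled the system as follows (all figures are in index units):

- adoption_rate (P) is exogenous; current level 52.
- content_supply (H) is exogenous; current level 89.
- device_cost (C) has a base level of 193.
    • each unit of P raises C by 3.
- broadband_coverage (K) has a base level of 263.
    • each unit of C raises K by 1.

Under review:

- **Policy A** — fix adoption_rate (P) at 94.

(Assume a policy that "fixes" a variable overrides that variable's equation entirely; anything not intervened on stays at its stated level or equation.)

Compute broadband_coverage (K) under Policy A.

738

Policy A (P := 94):
  P = 94
  C = 193 + 3·94 = 475
  K = 263 + 475 = 738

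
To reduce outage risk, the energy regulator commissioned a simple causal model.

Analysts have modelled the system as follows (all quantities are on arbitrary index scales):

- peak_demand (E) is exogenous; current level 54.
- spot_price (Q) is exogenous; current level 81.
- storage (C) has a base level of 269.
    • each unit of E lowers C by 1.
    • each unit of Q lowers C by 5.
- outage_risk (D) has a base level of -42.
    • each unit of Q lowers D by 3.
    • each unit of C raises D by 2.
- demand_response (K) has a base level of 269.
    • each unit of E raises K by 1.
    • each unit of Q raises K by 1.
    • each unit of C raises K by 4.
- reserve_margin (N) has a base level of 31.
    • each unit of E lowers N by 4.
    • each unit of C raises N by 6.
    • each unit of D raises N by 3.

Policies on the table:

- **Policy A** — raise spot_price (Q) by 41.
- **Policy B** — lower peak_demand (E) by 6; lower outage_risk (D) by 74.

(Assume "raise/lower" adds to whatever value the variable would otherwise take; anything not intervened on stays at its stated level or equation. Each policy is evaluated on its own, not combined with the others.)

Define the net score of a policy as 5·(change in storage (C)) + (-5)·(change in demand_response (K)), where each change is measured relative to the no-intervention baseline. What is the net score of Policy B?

Baseline:
  E = 54
  Q = 81
  C = 269 − 54 − 5·81 = -190
  K = 269 + 54 + 81 + 4·(-190) = -356
Policy B (E − 6, D − 74):
  E = 54 − 6 = 48
  Q = 81
  C = 269 − 48 − 5·81 = -184
  K = 269 + 48 + 81 + 4·(-184) = -338
ΔC = -184 − (-190) = 6; ΔK = -338 − (-356) = 18
Score = 5·6 + (-5)·18 = -60

-60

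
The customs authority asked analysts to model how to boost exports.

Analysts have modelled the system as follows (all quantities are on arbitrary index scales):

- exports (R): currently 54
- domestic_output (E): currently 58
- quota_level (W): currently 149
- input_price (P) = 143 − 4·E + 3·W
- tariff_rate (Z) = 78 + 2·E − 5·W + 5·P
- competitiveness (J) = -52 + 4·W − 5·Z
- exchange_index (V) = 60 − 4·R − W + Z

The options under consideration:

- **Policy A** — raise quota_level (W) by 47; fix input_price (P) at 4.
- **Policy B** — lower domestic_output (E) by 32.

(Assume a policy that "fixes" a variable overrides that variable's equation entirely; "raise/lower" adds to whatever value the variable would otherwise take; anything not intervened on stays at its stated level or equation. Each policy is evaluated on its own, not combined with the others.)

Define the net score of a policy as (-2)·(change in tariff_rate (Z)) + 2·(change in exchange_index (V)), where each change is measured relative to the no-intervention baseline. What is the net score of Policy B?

Baseline:
  R = 54
  E = 58
  W = 149
  P = 143 − 4·58 + 3·149 = 358
  Z = 78 + 2·58 − 5·149 + 5·358 = 1239
  V = 60 − 4·54 − 149 + 1239 = 934
Policy B (E − 32):
  R = 54
  E = 58 − 32 = 26
  W = 149
  P = 143 − 4·26 + 3·149 = 486
  Z = 78 + 2·26 − 5·149 + 5·486 = 1815
  V = 60 − 4·54 − 149 + 1815 = 1510
ΔZ = 1815 − 1239 = 576; ΔV = 1510 − 934 = 576
Score = (-2)·576 + 2·576 = 0

0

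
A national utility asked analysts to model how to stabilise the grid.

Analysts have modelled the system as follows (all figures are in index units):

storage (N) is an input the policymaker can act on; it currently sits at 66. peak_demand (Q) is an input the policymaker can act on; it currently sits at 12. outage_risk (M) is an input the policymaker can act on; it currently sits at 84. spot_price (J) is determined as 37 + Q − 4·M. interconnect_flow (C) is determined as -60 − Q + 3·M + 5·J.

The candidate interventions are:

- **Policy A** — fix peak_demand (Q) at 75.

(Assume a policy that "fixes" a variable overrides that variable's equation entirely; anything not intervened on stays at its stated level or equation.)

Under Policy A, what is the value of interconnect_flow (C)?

-1003

Policy A (Q := 75):
  Q = 75
  M = 84
  J = 37 + 75 − 4·84 = -224
  C = -60 − 75 + 3·84 + 5·(-224) = -1003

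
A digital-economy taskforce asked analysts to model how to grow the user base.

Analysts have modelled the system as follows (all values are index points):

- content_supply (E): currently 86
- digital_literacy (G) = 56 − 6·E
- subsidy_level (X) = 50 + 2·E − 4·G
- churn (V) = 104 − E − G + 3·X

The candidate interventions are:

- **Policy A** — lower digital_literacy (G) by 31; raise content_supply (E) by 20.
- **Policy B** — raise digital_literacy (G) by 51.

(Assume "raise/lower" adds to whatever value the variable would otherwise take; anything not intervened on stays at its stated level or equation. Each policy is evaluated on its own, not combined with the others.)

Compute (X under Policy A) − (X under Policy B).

Policy A (G − 31, E + 20):
  E = 86 + 20 = 106
  G = 56 − 6·106 (−31 from intervention) = -611
  X = 50 + 2·106 − 4·(-611) = 2706
Policy B (G + 51):
  E = 86
  G = 56 − 6·86 (+51 from intervention) = -409
  X = 50 + 2·86 − 4·(-409) = 1858
X: 2706 − 1858 = 848

848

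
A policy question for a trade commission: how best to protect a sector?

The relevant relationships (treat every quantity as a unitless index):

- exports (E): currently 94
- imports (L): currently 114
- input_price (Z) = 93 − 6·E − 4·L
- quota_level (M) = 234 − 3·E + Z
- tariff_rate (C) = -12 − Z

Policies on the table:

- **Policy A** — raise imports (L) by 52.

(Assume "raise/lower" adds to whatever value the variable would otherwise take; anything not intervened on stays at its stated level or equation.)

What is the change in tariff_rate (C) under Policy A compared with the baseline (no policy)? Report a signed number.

208

Baseline:
  E = 94
  L = 114
  Z = 93 − 6·94 − 4·114 = -927
  C = -12 − (-927) = 915
Policy A (L + 52):
  E = 94
  L = 114 + 52 = 166
  Z = 93 − 6·94 − 4·166 = -1135
  C = -12 − (-1135) = 1123
Change in C: 1123 − 915 = 208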